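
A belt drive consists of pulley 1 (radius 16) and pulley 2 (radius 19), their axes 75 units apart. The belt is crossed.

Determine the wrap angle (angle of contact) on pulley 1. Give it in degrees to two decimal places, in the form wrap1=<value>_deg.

crossed belt: β = asin((r1+r2)/C) = asin(35/75) = 27.8181°
wrap1 = wrap2 = π + 2β = 235.6363°

wrap1=235.64_deg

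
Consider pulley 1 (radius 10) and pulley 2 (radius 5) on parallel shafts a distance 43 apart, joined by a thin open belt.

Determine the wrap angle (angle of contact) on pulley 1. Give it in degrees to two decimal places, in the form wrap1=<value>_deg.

open belt: β = asin((r2−r1)/C) = asin(-5/43) = -6.6774°
wrap1 = π − 2β = 193.3548°
wrap2 = π + 2β = 166.6452°

wrap1=193.35_deg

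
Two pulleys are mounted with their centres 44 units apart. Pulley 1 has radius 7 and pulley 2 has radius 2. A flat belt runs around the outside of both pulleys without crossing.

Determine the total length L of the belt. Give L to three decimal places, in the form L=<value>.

L=116.843

open belt: β = asin((r2−r1)/C) = asin(-5/44) = -6.5250°
wrap1 = π − 2β = 193.0500°
wrap2 = π + 2β = 166.9500°
tangent length = C·cosβ = 43.7150
L = r1·wrap1 + r2·wrap2 + 2·C·cosβ = 7·3.3694 + 2·2.9138 + 2·43.7150 = 116.8431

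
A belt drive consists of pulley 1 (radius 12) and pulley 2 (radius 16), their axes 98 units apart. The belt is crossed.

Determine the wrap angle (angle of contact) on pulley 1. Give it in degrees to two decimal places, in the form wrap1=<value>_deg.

wrap1=213.20_deg

crossed belt: β = asin((r1+r2)/C) = asin(28/98) = 16.6015°
wrap1 = wrap2 = π + 2β = 213.2031°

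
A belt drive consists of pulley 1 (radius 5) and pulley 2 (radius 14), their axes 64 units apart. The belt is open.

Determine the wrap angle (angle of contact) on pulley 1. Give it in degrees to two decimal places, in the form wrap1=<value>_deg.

open belt: β = asin((r2−r1)/C) = asin(9/64) = 8.0840°
wrap1 = π − 2β = 163.8320°
wrap2 = π + 2β = 196.1680°

wrap1=163.83_deg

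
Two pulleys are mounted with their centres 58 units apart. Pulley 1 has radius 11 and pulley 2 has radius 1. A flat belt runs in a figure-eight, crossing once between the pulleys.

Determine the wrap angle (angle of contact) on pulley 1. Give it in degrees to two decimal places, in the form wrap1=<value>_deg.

wrap1=203.88_deg

crossed belt: β = asin((r1+r2)/C) = asin(12/58) = 11.9405°
wrap1 = wrap2 = π + 2β = 203.8811°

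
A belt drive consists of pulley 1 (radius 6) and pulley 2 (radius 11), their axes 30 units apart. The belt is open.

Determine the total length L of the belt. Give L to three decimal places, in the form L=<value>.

L=114.242

open belt: β = asin((r2−r1)/C) = asin(5/30) = 9.5941°
wrap1 = π − 2β = 160.8119°
wrap2 = π + 2β = 199.1881°
tangent length = C·cosβ = 29.5804
L = r1·wrap1 + r2·wrap2 + 2·C·cosβ = 6·2.8067 + 11·3.4765 + 2·29.5804 = 114.2424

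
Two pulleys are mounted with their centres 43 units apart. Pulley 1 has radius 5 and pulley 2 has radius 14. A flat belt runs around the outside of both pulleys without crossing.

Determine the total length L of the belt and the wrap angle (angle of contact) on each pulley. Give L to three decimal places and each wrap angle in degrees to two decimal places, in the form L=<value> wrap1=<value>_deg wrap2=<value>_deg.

L=147.581 wrap1=155.84_deg wrap2=204.16_deg

open belt: β = asin((r2−r1)/C) = asin(9/43) = 12.0815°
wrap1 = π − 2β = 155.8371°
wrap2 = π + 2β = 204.1629°
tangent length = C·cosβ = 42.0476
L = r1·wrap1 + r2·wrap2 + 2·C·cosβ = 5·2.7199 + 14·3.5633 + 2·42.0476 = 147.5810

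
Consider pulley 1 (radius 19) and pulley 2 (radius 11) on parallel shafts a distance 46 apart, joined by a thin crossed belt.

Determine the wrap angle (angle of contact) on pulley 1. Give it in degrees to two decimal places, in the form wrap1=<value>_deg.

crossed belt: β = asin((r1+r2)/C) = asin(30/46) = 40.7057°
wrap1 = wrap2 = π + 2β = 261.4114°

wrap1=261.41_deg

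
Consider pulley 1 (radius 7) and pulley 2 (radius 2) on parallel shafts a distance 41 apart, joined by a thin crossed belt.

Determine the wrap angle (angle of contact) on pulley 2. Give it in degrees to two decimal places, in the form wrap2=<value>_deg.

crossed belt: β = asin((r1+r2)/C) = asin(9/41) = 12.6804°
wrap1 = wrap2 = π + 2β = 205.3608°

wrap2=205.36_deg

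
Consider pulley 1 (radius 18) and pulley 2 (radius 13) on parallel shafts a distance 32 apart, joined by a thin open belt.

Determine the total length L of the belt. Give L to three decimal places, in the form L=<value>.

open belt: β = asin((r2−r1)/C) = asin(-5/32) = -8.9893°
wrap1 = π − 2β = 197.9786°
wrap2 = π + 2β = 162.0214°
tangent length = C·cosβ = 31.6070
L = r1·wrap1 + r2·wrap2 + 2·C·cosβ = 18·3.4554 + 13·2.8278 + 2·31.6070 = 162.1722

L=162.172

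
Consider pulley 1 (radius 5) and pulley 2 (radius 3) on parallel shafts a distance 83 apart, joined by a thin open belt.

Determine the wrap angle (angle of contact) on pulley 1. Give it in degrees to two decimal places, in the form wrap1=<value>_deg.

open belt: β = asin((r2−r1)/C) = asin(-2/83) = -1.3808°
wrap1 = π − 2β = 182.7615°
wrap2 = π + 2β = 177.2385°

wrap1=182.76_deg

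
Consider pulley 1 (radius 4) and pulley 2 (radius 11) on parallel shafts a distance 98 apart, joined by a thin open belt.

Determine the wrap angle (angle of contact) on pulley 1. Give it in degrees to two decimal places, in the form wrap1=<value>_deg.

wrap1=171.81_deg

open belt: β = asin((r2−r1)/C) = asin(7/98) = 4.0960°
wrap1 = π − 2β = 171.8079°
wrap2 = π + 2β = 188.1921°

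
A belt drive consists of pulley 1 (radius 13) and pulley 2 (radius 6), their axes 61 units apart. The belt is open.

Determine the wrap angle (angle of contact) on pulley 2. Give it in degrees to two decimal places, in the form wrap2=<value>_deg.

open belt: β = asin((r2−r1)/C) = asin(-7/61) = -6.5894°
wrap1 = π − 2β = 193.1789°
wrap2 = π + 2β = 166.8211°

wrap2=166.82_deg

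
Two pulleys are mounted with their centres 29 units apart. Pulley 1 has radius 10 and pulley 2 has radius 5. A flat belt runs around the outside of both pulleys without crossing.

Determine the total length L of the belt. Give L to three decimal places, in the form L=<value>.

L=105.988

open belt: β = asin((r2−r1)/C) = asin(-5/29) = -9.9282°
wrap1 = π − 2β = 199.8564°
wrap2 = π + 2β = 160.1436°
tangent length = C·cosβ = 28.5657
L = r1·wrap1 + r2·wrap2 + 2·C·cosβ = 10·3.4882 + 5·2.7950 + 2·28.5657 = 105.9881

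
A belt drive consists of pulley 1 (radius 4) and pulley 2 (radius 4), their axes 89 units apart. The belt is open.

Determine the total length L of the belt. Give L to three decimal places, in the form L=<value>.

open belt: β = asin((r2−r1)/C) = asin(0/89) = 0.0000°
wrap1 = π − 2β = 180.0000°
wrap2 = π + 2β = 180.0000°
tangent length = C·cosβ = 89.0000
L = r1·wrap1 + r2·wrap2 + 2·C·cosβ = 4·3.1416 + 4·3.1416 + 2·89.0000 = 203.1327

L=203.133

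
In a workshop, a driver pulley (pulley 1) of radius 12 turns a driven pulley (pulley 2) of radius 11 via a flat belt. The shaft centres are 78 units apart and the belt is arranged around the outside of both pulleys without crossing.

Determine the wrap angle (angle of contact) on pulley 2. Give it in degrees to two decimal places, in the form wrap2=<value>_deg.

wrap2=178.53_deg

open belt: β = asin((r2−r1)/C) = asin(-1/78) = -0.7346°
wrap1 = π − 2β = 181.4692°
wrap2 = π + 2β = 178.5308°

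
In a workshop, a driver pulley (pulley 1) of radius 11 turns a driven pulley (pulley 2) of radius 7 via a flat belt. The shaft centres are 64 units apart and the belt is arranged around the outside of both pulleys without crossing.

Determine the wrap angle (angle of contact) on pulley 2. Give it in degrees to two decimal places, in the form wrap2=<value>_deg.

open belt: β = asin((r2−r1)/C) = asin(-4/64) = -3.5833°
wrap1 = π − 2β = 187.1666°
wrap2 = π + 2β = 172.8334°

wrap2=172.83_deg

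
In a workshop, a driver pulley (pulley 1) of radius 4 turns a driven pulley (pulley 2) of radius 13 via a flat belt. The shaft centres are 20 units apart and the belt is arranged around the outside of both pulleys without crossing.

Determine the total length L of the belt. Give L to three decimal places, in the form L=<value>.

open belt: β = asin((r2−r1)/C) = asin(9/20) = 26.7437°
wrap1 = π − 2β = 126.5126°
wrap2 = π + 2β = 233.4874°
tangent length = C·cosβ = 17.8606
L = r1·wrap1 + r2·wrap2 + 2·C·cosβ = 4·2.2081 + 13·4.0751 + 2·17.8606 = 97.5300

L=97.530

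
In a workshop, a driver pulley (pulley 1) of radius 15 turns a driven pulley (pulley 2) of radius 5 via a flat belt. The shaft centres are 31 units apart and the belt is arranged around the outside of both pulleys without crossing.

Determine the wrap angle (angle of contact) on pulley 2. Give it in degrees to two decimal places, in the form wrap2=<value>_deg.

wrap2=142.36_deg

open belt: β = asin((r2−r1)/C) = asin(-10/31) = -18.8191°
wrap1 = π − 2β = 217.6381°
wrap2 = π + 2β = 142.3619°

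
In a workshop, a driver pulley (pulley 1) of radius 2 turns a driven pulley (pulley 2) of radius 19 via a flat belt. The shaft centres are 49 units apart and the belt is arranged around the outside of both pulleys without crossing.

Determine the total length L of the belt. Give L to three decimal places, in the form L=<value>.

open belt: β = asin((r2−r1)/C) = asin(17/49) = 20.3002°
wrap1 = π − 2β = 139.3996°
wrap2 = π + 2β = 220.6004°
tangent length = C·cosβ = 45.9565
L = r1·wrap1 + r2·wrap2 + 2·C·cosβ = 2·2.4330 + 19·3.8502 + 2·45.9565 = 169.9328

L=169.933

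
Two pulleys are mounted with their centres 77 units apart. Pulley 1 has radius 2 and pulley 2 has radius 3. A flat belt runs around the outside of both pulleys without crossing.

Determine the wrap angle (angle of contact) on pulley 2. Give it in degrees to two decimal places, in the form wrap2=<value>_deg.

wrap2=181.49_deg

open belt: β = asin((r2−r1)/C) = asin(1/77) = 0.7441°
wrap1 = π − 2β = 178.5118°
wrap2 = π + 2β = 181.4882°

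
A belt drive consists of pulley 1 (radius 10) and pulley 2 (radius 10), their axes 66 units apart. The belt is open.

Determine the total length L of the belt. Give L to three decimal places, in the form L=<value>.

open belt: β = asin((r2−r1)/C) = asin(0/66) = 0.0000°
wrap1 = π − 2β = 180.0000°
wrap2 = π + 2β = 180.0000°
tangent length = C·cosβ = 66.0000
L = r1·wrap1 + r2·wrap2 + 2·C·cosβ = 10·3.1416 + 10·3.1416 + 2·66.0000 = 194.8319

L=194.832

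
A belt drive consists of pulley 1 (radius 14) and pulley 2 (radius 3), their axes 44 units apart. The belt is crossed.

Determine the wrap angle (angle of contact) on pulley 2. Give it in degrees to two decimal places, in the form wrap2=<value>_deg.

wrap2=225.46_deg

crossed belt: β = asin((r1+r2)/C) = asin(17/44) = 22.7284°
wrap1 = wrap2 = π + 2β = 225.4568°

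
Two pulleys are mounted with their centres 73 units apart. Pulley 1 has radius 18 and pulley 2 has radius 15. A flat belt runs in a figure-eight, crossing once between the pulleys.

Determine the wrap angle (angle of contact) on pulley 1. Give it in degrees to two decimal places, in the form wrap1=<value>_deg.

wrap1=233.75_deg

crossed belt: β = asin((r1+r2)/C) = asin(33/73) = 26.8756°
wrap1 = wrap2 = π + 2β = 233.7512°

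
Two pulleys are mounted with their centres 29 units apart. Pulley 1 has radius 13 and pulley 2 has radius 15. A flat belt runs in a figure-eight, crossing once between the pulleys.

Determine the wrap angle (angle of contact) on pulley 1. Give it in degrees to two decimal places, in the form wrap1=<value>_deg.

wrap1=329.82_deg

crossed belt: β = asin((r1+r2)/C) = asin(28/29) = 74.9098°
wrap1 = wrap2 = π + 2β = 329.8196°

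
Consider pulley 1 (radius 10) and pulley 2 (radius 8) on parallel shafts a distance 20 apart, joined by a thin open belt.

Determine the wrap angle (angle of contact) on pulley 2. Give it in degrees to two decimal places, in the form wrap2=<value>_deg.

wrap2=168.52_deg

open belt: β = asin((r2−r1)/C) = asin(-2/20) = -5.7392°
wrap1 = π − 2β = 191.4783°
wrap2 = π + 2β = 168.5217°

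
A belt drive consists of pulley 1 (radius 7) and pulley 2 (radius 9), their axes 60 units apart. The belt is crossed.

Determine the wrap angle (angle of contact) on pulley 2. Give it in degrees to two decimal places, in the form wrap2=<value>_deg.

wrap2=210.93_deg

crossed belt: β = asin((r1+r2)/C) = asin(16/60) = 15.4660°
wrap1 = wrap2 = π + 2β = 210.9320°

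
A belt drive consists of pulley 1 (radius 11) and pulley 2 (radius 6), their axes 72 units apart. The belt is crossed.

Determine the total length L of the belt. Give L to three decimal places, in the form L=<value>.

crossed belt: β = asin((r1+r2)/C) = asin(17/72) = 13.6571°
wrap1 = wrap2 = π + 2β = 207.3143°
tangent length = C·cosβ = 69.9643
L = (r1+r2)·wrap + 2·C·cosβ = 17·3.6183 + 2·69.9643 = 201.4399

L=201.440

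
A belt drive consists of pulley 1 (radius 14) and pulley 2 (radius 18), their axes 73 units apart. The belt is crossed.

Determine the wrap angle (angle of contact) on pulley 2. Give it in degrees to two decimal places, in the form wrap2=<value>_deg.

wrap2=232.00_deg

crossed belt: β = asin((r1+r2)/C) = asin(32/73) = 25.9990°
wrap1 = wrap2 = π + 2β = 231.9981°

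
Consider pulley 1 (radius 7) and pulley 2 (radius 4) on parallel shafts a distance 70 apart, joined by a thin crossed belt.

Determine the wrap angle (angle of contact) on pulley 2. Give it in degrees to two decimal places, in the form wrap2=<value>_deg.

wrap2=198.08_deg

crossed belt: β = asin((r1+r2)/C) = asin(11/70) = 9.0411°
wrap1 = wrap2 = π + 2β = 198.0822°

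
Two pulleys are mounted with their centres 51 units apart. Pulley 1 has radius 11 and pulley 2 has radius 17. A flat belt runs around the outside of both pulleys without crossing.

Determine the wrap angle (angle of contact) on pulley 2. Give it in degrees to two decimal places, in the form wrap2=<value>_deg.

wrap2=193.51_deg

open belt: β = asin((r2−r1)/C) = asin(6/51) = 6.7563°
wrap1 = π − 2β = 166.4873°
wrap2 = π + 2β = 193.5127°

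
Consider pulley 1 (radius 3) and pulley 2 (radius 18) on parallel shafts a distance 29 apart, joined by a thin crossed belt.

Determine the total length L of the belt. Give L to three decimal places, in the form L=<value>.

crossed belt: β = asin((r1+r2)/C) = asin(21/29) = 46.3972°
wrap1 = wrap2 = π + 2β = 272.7944°
tangent length = C·cosβ = 20.0000
L = (r1+r2)·wrap + 2·C·cosβ = 21·4.7612 + 2·20.0000 = 139.9844

L=139.984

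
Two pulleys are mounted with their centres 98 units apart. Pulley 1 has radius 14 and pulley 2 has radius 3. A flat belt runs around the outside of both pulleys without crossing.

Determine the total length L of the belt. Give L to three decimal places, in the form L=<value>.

open belt: β = asin((r2−r1)/C) = asin(-11/98) = -6.4447°
wrap1 = π − 2β = 192.8895°
wrap2 = π + 2β = 167.1105°
tangent length = C·cosβ = 97.3807
L = r1·wrap1 + r2·wrap2 + 2·C·cosβ = 14·3.3666 + 3·2.9166 + 2·97.3807 = 250.6431

L=250.643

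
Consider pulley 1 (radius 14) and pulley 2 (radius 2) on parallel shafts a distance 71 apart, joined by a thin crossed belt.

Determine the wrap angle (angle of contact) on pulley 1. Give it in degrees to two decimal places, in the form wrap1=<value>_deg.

wrap1=206.05_deg

crossed belt: β = asin((r1+r2)/C) = asin(16/71) = 13.0236°
wrap1 = wrap2 = π + 2β = 206.0472°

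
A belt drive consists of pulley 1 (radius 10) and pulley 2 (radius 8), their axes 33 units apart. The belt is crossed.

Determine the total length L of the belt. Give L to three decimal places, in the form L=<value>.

L=132.635

crossed belt: β = asin((r1+r2)/C) = asin(18/33) = 33.0557°
wrap1 = wrap2 = π + 2β = 246.1115°
tangent length = C·cosβ = 27.6586
L = (r1+r2)·wrap + 2·C·cosβ = 18·4.2955 + 2·27.6586 = 132.6355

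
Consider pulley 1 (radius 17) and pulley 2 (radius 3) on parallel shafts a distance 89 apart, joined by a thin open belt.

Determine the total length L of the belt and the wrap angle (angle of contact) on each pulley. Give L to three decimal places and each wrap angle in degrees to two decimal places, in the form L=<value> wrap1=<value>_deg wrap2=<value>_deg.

L=243.039 wrap1=198.10_deg wrap2=161.90_deg

open belt: β = asin((r2−r1)/C) = asin(-14/89) = -9.0504°
wrap1 = π − 2β = 198.1008°
wrap2 = π + 2β = 161.8992°
tangent length = C·cosβ = 87.8920
L = r1·wrap1 + r2·wrap2 + 2·C·cosβ = 17·3.4575 + 3·2.8257 + 2·87.8920 = 243.0387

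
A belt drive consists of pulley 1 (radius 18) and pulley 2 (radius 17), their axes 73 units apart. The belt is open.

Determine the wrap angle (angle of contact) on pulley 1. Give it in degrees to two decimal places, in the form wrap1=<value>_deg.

wrap1=181.57_deg

open belt: β = asin((r2−r1)/C) = asin(-1/73) = -0.7849°
wrap1 = π − 2β = 181.5698°
wrap2 = π + 2β = 178.4302°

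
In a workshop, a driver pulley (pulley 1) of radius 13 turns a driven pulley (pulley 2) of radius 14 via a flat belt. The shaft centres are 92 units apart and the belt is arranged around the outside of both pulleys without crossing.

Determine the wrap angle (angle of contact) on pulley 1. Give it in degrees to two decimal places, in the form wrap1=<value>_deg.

wrap1=178.75_deg

open belt: β = asin((r2−r1)/C) = asin(1/92) = 0.6228°
wrap1 = π − 2β = 178.7544°
wrap2 = π + 2β = 181.2456°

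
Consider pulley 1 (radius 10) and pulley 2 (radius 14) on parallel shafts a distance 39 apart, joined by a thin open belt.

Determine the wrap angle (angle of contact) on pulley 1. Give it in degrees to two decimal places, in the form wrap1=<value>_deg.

open belt: β = asin((r2−r1)/C) = asin(4/39) = 5.8868°
wrap1 = π − 2β = 168.2263°
wrap2 = π + 2β = 191.7737°

wrap1=168.23_deg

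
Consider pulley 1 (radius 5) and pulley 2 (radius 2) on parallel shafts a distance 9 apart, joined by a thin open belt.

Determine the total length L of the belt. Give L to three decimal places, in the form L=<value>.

open belt: β = asin((r2−r1)/C) = asin(-3/9) = -19.4712°
wrap1 = π − 2β = 218.9424°
wrap2 = π + 2β = 141.0576°
tangent length = C·cosβ = 8.4853
L = r1·wrap1 + r2·wrap2 + 2·C·cosβ = 5·3.8213 + 2·2.4619 + 2·8.4853 = 41.0007

L=41.001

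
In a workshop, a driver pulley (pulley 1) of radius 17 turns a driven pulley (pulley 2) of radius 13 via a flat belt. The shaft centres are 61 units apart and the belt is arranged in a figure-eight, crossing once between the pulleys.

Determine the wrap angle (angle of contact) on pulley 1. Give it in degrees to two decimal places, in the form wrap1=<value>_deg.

crossed belt: β = asin((r1+r2)/C) = asin(30/61) = 29.4592°
wrap1 = wrap2 = π + 2β = 238.9183°

wrap1=238.92_deg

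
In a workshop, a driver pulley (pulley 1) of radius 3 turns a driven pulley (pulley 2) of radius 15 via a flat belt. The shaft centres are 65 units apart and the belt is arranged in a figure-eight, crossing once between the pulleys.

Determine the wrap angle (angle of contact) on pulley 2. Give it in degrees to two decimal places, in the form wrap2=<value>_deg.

wrap2=212.15_deg

crossed belt: β = asin((r1+r2)/C) = asin(18/65) = 16.0766°
wrap1 = wrap2 = π + 2β = 212.1533°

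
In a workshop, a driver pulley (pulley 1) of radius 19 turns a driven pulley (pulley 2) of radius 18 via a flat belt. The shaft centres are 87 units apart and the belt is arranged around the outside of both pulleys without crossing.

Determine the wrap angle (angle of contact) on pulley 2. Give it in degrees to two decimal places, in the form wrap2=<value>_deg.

wrap2=178.68_deg

open belt: β = asin((r2−r1)/C) = asin(-1/87) = -0.6586°
wrap1 = π − 2β = 181.3172°
wrap2 = π + 2β = 178.6828°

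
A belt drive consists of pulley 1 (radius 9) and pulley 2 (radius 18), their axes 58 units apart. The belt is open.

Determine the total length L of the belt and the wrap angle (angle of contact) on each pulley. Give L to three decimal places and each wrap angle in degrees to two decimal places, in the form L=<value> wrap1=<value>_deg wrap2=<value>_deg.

L=202.222 wrap1=162.15_deg wrap2=197.85_deg

open belt: β = asin((r2−r1)/C) = asin(9/58) = 8.9268°
wrap1 = π − 2β = 162.1464°
wrap2 = π + 2β = 197.8536°
tangent length = C·cosβ = 57.2975
L = r1·wrap1 + r2·wrap2 + 2·C·cosβ = 9·2.8300 + 18·3.4532 + 2·57.2975 = 202.2224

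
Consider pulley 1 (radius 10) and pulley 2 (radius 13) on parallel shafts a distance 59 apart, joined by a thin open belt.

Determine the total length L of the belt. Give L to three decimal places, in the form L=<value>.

open belt: β = asin((r2−r1)/C) = asin(3/59) = 2.9146°
wrap1 = π − 2β = 174.1708°
wrap2 = π + 2β = 185.8292°
tangent length = C·cosβ = 58.9237
L = r1·wrap1 + r2·wrap2 + 2·C·cosβ = 10·3.0399 + 13·3.2433 + 2·58.9237 = 190.4092

L=190.409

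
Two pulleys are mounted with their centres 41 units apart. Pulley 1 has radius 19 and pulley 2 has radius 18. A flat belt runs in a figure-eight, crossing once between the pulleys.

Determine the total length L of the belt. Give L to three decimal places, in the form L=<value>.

crossed belt: β = asin((r1+r2)/C) = asin(37/41) = 64.4805°
wrap1 = wrap2 = π + 2β = 308.9611°
tangent length = C·cosβ = 17.6635
L = (r1+r2)·wrap + 2·C·cosβ = 37·5.3924 + 2·17.6635 = 234.8454

L=234.845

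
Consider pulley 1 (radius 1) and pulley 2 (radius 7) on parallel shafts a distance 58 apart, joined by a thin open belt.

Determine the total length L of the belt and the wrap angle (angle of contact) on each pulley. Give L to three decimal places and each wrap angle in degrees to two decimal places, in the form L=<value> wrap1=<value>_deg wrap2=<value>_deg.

open belt: β = asin((r2−r1)/C) = asin(6/58) = 5.9378°
wrap1 = π − 2β = 168.1245°
wrap2 = π + 2β = 191.8755°
tangent length = C·cosβ = 57.6888
L = r1·wrap1 + r2·wrap2 + 2·C·cosβ = 1·2.9343 + 7·3.3489 + 2·57.6888 = 141.7540

L=141.754 wrap1=168.12_deg wrap2=191.88_deg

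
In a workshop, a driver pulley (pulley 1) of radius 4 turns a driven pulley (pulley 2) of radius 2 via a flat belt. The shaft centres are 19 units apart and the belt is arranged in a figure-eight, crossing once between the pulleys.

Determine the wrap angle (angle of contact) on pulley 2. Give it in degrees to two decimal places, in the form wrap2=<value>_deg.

crossed belt: β = asin((r1+r2)/C) = asin(6/19) = 18.4085°
wrap1 = wrap2 = π + 2β = 216.8170°

wrap2=216.82_deg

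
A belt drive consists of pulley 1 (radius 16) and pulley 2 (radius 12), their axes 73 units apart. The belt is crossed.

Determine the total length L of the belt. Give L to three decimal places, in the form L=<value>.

L=244.842

crossed belt: β = asin((r1+r2)/C) = asin(28/73) = 22.5545°
wrap1 = wrap2 = π + 2β = 225.1089°
tangent length = C·cosβ = 67.4166
L = (r1+r2)·wrap + 2·C·cosβ = 28·3.9289 + 2·67.4166 = 244.8422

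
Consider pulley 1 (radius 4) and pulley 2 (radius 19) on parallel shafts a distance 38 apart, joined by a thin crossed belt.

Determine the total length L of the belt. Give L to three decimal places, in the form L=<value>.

L=162.659

crossed belt: β = asin((r1+r2)/C) = asin(23/38) = 37.2478°
wrap1 = wrap2 = π + 2β = 254.4956°
tangent length = C·cosβ = 30.2490
L = (r1+r2)·wrap + 2·C·cosβ = 23·4.4418 + 2·30.2490 = 162.6590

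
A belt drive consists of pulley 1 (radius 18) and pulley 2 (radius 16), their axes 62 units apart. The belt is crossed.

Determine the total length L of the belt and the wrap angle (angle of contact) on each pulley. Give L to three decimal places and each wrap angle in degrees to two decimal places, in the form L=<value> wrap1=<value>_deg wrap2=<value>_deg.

crossed belt: β = asin((r1+r2)/C) = asin(34/62) = 33.2564°
wrap1 = wrap2 = π + 2β = 246.5129°
tangent length = C·cosβ = 51.8459
L = (r1+r2)·wrap + 2·C·cosβ = 34·4.3025 + 2·51.8459 = 249.9755

L=249.976 wrap1=246.51_deg wrap2=246.51_deg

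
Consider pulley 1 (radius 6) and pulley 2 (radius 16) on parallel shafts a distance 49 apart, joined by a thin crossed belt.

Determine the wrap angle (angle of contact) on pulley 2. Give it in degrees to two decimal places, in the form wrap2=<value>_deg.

crossed belt: β = asin((r1+r2)/C) = asin(22/49) = 26.6782°
wrap1 = wrap2 = π + 2β = 233.3565°

wrap2=233.36_deg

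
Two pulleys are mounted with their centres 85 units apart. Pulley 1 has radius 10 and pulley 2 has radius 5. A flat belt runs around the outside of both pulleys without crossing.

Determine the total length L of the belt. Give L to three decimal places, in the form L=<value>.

open belt: β = asin((r2−r1)/C) = asin(-5/85) = -3.3723°
wrap1 = π − 2β = 186.7446°
wrap2 = π + 2β = 173.2554°
tangent length = C·cosβ = 84.8528
L = r1·wrap1 + r2·wrap2 + 2·C·cosβ = 10·3.2593 + 5·3.0239 + 2·84.8528 = 217.4181

L=217.418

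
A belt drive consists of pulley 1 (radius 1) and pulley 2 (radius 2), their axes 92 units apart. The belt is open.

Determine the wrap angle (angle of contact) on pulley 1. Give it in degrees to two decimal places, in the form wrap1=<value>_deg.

wrap1=178.75_deg

open belt: β = asin((r2−r1)/C) = asin(1/92) = 0.6228°
wrap1 = π − 2β = 178.7544°
wrap2 = π + 2β = 181.2456°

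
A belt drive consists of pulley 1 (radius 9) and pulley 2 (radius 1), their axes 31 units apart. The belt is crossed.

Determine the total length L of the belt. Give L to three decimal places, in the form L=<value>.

crossed belt: β = asin((r1+r2)/C) = asin(10/31) = 18.8191°
wrap1 = wrap2 = π + 2β = 217.6381°
tangent length = C·cosβ = 29.3428
L = (r1+r2)·wrap + 2·C·cosβ = 10·3.7985 + 2·29.3428 = 96.6706

L=96.671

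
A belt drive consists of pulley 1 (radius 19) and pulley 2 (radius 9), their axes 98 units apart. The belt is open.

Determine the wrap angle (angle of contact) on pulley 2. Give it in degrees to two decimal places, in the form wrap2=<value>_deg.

open belt: β = asin((r2−r1)/C) = asin(-10/98) = -5.8567°
wrap1 = π − 2β = 191.7134°
wrap2 = π + 2β = 168.2866°

wrap2=168.29_deg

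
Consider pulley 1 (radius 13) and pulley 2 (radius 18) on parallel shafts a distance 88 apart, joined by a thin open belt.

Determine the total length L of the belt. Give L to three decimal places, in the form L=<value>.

L=273.674

open belt: β = asin((r2−r1)/C) = asin(5/88) = 3.2572°
wrap1 = π − 2β = 173.4856°
wrap2 = π + 2β = 186.5144°
tangent length = C·cosβ = 87.8578
L = r1·wrap1 + r2·wrap2 + 2·C·cosβ = 13·3.0279 + 18·3.2553 + 2·87.8578 = 273.6735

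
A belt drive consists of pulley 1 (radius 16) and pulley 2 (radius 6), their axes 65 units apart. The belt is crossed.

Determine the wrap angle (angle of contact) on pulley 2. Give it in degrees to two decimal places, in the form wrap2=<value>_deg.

wrap2=219.57_deg

crossed belt: β = asin((r1+r2)/C) = asin(22/65) = 19.7832°
wrap1 = wrap2 = π + 2β = 219.5663°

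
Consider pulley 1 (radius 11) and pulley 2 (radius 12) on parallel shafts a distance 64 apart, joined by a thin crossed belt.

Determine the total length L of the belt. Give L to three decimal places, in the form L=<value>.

crossed belt: β = asin((r1+r2)/C) = asin(23/64) = 21.0618°
wrap1 = wrap2 = π + 2β = 222.1236°
tangent length = C·cosβ = 59.7244
L = (r1+r2)·wrap + 2·C·cosβ = 23·3.8768 + 2·59.7244 = 208.6149

L=208.615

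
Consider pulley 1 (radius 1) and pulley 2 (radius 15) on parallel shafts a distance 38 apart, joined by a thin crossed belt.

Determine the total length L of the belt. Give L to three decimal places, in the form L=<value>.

crossed belt: β = asin((r1+r2)/C) = asin(16/38) = 24.9011°
wrap1 = wrap2 = π + 2β = 229.8021°
tangent length = C·cosβ = 34.4674
L = (r1+r2)·wrap + 2·C·cosβ = 16·4.0108 + 2·34.4674 = 133.1076

L=133.108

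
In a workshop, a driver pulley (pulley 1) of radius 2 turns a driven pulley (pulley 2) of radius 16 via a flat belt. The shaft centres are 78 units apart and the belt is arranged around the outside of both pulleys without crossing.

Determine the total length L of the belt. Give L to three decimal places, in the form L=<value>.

open belt: β = asin((r2−r1)/C) = asin(14/78) = 10.3399°
wrap1 = π − 2β = 159.3202°
wrap2 = π + 2β = 200.6798°
tangent length = C·cosβ = 76.7333
L = r1·wrap1 + r2·wrap2 + 2·C·cosβ = 2·2.7807 + 16·3.5025 + 2·76.7333 = 215.0683

L=215.068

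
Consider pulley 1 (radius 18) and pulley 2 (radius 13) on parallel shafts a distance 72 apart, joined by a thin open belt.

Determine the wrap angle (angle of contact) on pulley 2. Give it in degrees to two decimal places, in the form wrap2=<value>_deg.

wrap2=172.04_deg

open belt: β = asin((r2−r1)/C) = asin(-5/72) = -3.9821°
wrap1 = π − 2β = 187.9642°
wrap2 = π + 2β = 172.0358°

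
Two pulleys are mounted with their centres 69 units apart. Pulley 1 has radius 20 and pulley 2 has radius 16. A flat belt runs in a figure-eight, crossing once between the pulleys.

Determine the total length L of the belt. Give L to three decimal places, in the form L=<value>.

crossed belt: β = asin((r1+r2)/C) = asin(36/69) = 31.4490°
wrap1 = wrap2 = π + 2β = 242.8980°
tangent length = C·cosβ = 58.8643
L = (r1+r2)·wrap + 2·C·cosβ = 36·4.2394 + 2·58.8643 = 270.3458

L=270.346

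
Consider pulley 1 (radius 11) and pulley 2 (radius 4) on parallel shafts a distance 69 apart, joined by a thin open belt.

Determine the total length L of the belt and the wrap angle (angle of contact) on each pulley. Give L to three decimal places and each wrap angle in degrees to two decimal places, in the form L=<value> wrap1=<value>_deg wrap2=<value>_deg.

open belt: β = asin((r2−r1)/C) = asin(-7/69) = -5.8226°
wrap1 = π − 2β = 191.6453°
wrap2 = π + 2β = 168.3547°
tangent length = C·cosβ = 68.6440
L = r1·wrap1 + r2·wrap2 + 2·C·cosβ = 11·3.3448 + 4·2.9383 + 2·68.6440 = 185.8346

L=185.835 wrap1=191.65_deg wrap2=168.35_deg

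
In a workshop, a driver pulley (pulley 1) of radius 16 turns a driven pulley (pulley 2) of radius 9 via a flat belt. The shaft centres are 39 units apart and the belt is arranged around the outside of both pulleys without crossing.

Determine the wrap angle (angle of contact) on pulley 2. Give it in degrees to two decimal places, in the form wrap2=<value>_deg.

open belt: β = asin((r2−r1)/C) = asin(-7/39) = -10.3399°
wrap1 = π − 2β = 200.6798°
wrap2 = π + 2β = 159.3202°

wrap2=159.32_deg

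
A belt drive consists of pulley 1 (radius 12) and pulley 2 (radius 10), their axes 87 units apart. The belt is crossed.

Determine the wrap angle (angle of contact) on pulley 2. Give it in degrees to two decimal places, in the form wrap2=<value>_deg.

wrap2=209.30_deg

crossed belt: β = asin((r1+r2)/C) = asin(22/87) = 14.6476°
wrap1 = wrap2 = π + 2β = 209.2952°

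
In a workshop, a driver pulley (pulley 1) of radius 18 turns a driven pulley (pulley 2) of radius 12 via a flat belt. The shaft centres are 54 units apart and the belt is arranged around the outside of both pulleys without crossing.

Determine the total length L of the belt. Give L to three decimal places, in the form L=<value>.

L=202.915

open belt: β = asin((r2−r1)/C) = asin(-6/54) = -6.3794°
wrap1 = π − 2β = 192.7587°
wrap2 = π + 2β = 167.2413°
tangent length = C·cosβ = 53.6656
L = r1·wrap1 + r2·wrap2 + 2·C·cosβ = 18·3.3643 + 12·2.9189 + 2·53.6656 = 202.9151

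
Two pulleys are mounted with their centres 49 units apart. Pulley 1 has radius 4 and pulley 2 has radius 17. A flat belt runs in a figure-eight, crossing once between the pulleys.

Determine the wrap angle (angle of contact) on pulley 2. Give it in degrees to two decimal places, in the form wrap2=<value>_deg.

wrap2=230.75_deg

crossed belt: β = asin((r1+r2)/C) = asin(21/49) = 25.3769°
wrap1 = wrap2 = π + 2β = 230.7539°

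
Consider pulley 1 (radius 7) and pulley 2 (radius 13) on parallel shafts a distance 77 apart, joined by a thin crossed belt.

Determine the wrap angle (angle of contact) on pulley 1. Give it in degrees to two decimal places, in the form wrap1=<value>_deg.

crossed belt: β = asin((r1+r2)/C) = asin(20/77) = 15.0547°
wrap1 = wrap2 = π + 2β = 210.1093°

wrap1=210.11_deg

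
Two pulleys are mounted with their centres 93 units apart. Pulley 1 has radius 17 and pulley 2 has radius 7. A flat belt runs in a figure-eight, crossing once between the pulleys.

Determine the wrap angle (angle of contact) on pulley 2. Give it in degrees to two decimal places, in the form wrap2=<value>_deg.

crossed belt: β = asin((r1+r2)/C) = asin(24/93) = 14.9552°
wrap1 = wrap2 = π + 2β = 209.9105°

wrap2=209.91_deg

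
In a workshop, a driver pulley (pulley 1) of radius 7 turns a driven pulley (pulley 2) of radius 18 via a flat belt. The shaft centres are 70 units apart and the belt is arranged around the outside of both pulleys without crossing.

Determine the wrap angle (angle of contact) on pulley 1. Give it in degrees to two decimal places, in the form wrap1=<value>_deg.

open belt: β = asin((r2−r1)/C) = asin(11/70) = 9.0411°
wrap1 = π − 2β = 161.9178°
wrap2 = π + 2β = 198.0822°

wrap1=161.92_deg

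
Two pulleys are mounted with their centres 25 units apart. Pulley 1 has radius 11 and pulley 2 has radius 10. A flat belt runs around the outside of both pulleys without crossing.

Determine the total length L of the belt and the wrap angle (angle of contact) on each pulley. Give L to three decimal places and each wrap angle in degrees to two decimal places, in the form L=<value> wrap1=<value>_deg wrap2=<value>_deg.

open belt: β = asin((r2−r1)/C) = asin(-1/25) = -2.2924°
wrap1 = π − 2β = 184.5849°
wrap2 = π + 2β = 175.4151°
tangent length = C·cosβ = 24.9800
L = r1·wrap1 + r2·wrap2 + 2·C·cosβ = 11·3.2216 + 10·3.0616 + 2·24.9800 = 116.0135

L=116.013 wrap1=184.58_deg wrap2=175.42_deg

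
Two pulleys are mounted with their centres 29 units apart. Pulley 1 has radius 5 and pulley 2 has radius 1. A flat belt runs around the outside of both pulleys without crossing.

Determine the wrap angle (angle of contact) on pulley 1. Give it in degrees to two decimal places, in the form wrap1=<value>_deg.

wrap1=195.86_deg

open belt: β = asin((r2−r1)/C) = asin(-4/29) = -7.9281°
wrap1 = π − 2β = 195.8563°
wrap2 = π + 2β = 164.1437°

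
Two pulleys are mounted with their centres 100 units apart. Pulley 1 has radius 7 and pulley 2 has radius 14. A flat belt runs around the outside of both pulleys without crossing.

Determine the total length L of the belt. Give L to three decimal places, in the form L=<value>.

L=266.464

open belt: β = asin((r2−r1)/C) = asin(7/100) = 4.0140°
wrap1 = π − 2β = 171.9720°
wrap2 = π + 2β = 188.0280°
tangent length = C·cosβ = 99.7547
L = r1·wrap1 + r2·wrap2 + 2·C·cosβ = 7·3.0015 + 14·3.2817 + 2·99.7547 = 266.4636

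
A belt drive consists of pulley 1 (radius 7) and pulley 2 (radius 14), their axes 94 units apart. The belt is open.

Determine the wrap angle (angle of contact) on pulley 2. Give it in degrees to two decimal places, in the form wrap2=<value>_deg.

wrap2=188.54_deg

open belt: β = asin((r2−r1)/C) = asin(7/94) = 4.2707°
wrap1 = π − 2β = 171.4587°
wrap2 = π + 2β = 188.5413°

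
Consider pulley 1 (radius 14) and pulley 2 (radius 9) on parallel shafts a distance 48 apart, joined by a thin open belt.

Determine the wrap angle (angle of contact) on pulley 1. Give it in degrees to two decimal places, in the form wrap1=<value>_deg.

open belt: β = asin((r2−r1)/C) = asin(-5/48) = -5.9792°
wrap1 = π − 2β = 191.9583°
wrap2 = π + 2β = 168.0417°

wrap1=191.96_deg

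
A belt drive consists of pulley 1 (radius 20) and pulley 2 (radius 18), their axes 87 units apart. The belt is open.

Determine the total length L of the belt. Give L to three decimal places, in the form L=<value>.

open belt: β = asin((r2−r1)/C) = asin(-2/87) = -1.3173°
wrap1 = π − 2β = 182.6345°
wrap2 = π + 2β = 177.3655°
tangent length = C·cosβ = 86.9770
L = r1·wrap1 + r2·wrap2 + 2·C·cosβ = 20·3.1876 + 18·3.0956 + 2·86.9770 = 293.4265

L=293.426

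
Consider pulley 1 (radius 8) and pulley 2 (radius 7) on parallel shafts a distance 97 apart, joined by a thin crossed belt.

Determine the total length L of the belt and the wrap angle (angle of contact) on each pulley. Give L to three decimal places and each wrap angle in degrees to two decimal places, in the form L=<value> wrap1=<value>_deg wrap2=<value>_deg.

L=243.448 wrap1=197.79_deg wrap2=197.79_deg

crossed belt: β = asin((r1+r2)/C) = asin(15/97) = 8.8959°
wrap1 = wrap2 = π + 2β = 197.7917°
tangent length = C·cosβ = 95.8332
L = (r1+r2)·wrap + 2·C·cosβ = 15·3.4521 + 2·95.8332 = 243.4481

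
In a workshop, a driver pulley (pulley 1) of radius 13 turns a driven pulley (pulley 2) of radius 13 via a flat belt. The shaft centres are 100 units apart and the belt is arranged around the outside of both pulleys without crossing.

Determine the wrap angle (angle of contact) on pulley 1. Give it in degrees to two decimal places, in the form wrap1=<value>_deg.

open belt: β = asin((r2−r1)/C) = asin(0/100) = 0.0000°
wrap1 = π − 2β = 180.0000°
wrap2 = π + 2β = 180.0000°

wrap1=180.00_deg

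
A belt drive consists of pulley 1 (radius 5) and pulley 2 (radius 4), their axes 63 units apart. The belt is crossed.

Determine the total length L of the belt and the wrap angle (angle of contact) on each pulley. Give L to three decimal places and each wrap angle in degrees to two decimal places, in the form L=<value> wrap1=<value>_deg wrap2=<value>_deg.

L=155.562 wrap1=196.43_deg wrap2=196.43_deg

crossed belt: β = asin((r1+r2)/C) = asin(9/63) = 8.2132°
wrap1 = wrap2 = π + 2β = 196.4264°
tangent length = C·cosβ = 62.3538
L = (r1+r2)·wrap + 2·C·cosβ = 9·3.4283 + 2·62.3538 = 155.5622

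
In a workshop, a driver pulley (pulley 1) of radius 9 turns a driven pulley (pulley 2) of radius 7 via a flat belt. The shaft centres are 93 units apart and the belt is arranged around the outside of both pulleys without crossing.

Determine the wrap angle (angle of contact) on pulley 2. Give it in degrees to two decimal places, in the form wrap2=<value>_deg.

wrap2=177.54_deg

open belt: β = asin((r2−r1)/C) = asin(-2/93) = -1.2323°
wrap1 = π − 2β = 182.4645°
wrap2 = π + 2β = 177.5355°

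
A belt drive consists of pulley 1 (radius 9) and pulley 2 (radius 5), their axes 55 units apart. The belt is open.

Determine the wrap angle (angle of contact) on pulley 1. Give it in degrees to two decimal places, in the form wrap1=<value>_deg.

open belt: β = asin((r2−r1)/C) = asin(-4/55) = -4.1706°
wrap1 = π − 2β = 188.3413°
wrap2 = π + 2β = 171.6587°

wrap1=188.34_deg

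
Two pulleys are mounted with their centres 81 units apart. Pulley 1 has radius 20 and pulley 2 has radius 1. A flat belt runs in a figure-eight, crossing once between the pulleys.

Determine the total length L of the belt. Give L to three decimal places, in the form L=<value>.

crossed belt: β = asin((r1+r2)/C) = asin(21/81) = 15.0261°
wrap1 = wrap2 = π + 2β = 210.0522°
tangent length = C·cosβ = 78.2304
L = (r1+r2)·wrap + 2·C·cosβ = 21·3.6661 + 2·78.2304 = 233.4490

L=233.449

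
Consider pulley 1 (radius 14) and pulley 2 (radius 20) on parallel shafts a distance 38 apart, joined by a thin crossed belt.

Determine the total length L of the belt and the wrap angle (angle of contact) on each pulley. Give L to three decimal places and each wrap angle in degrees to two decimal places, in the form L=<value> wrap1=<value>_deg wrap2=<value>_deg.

L=216.089 wrap1=306.95_deg wrap2=306.95_deg

crossed belt: β = asin((r1+r2)/C) = asin(34/38) = 63.4746°
wrap1 = wrap2 = π + 2β = 306.9493°
tangent length = C·cosβ = 16.9706
L = (r1+r2)·wrap + 2·C·cosβ = 34·5.3573 + 2·16.9706 = 216.0885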